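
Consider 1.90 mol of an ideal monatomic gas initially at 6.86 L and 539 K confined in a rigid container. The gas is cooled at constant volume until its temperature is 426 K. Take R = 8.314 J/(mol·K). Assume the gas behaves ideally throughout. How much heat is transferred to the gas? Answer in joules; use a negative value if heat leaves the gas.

P₁ = nRT₁/V₁ = 1.90×8.314×539/6.86 = 1240 kPa.
Isochoric: V stays 6.86 L; P/T = const ⇒ T₂ = 426 K, P₂ = 981 kPa.
W = 0 (no volume change).
ΔU = nCvΔT = 1.90×12.5×(426−539) = -2680 J.
Q = ΔU = -2680 J.

-2680 J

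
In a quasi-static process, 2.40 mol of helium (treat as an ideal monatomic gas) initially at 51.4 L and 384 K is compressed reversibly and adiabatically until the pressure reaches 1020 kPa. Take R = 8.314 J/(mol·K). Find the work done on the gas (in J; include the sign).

P₁ = nRT₁/V₁ = 2.40×8.314×384/51.4 = 149 kPa.
Adiabatic: T₂/T₁ = (P₂/P₁)^((γ−1)/γ) ⇒ T₂ = 384×(6.84)^0.400 = 829 K; V₂ = 16.2 L.
ΔU = nCvΔT = 2.40×12.5×(829−384) = 13300 J.
Q = 0 for an adiabatic process, so W = −ΔU = -13300 J.
Work done on the gas = −W_by = 13300 J.

13300 J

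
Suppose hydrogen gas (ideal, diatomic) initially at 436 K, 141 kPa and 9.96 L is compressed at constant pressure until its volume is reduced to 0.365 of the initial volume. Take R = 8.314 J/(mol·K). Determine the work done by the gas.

n = P₁V₁/(RT₁) = 141×9.96/(8.314×436) = 0.387 mol.
Isobaric: P stays 141 kPa; V/T = const ⇒ T₂ = 159 K, V₂ = 3.64 L.
W = PΔV = 141×(3.64−9.96) kPa·L = -892 J.

-892 J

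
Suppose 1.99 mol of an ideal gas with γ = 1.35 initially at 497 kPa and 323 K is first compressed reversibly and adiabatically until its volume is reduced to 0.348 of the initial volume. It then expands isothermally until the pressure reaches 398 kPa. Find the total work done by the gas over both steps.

5910 J

V₁ = nRT₁/P₁ = 1.99×8.314×323/497 = 10.8 L.
Step 1 — Adiabatic: TV^(γ−1) = const ⇒ T₂ = 323×(2.87)^0.350 = 467 K; PV^γ = const ⇒ P₂ = 2070 kPa.
ΔU = nCvΔT = 1.99×23.8×(467−323) = 6820 J.
Q = 0 for an adiabatic process, so W = −ΔU = -6820 J.
State after step 1: P = 2070 kPa, V = 3.74 L, T = 467 K.
Step 2 — Isothermal: T stays 467 K; PV = const ⇒ V₂ = 19.4 L, P₂ = 398 kPa.
ΔU = 0 (ideal gas, T constant).
W = nRT ln(V₂/V₁) = 1.99×8.314×467×ln(5.19) = 12700 J.
Q = ΔU + W = 12700 J.
Net over both steps: W = 5910 J, Q = 12700 J, ΔU = 6820 J.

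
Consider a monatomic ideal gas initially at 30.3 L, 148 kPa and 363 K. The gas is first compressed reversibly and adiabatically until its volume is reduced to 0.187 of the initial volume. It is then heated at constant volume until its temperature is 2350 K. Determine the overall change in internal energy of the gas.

n = P₁V₁/(RT₁) = 148×30.3/(8.314×363) = 1.49 mol.
Step 1 — Adiabatic: TV^(γ−1) = const ⇒ T₂ = 363×(5.35)^0.667 = 1110 K; PV^γ = const ⇒ P₂ = 2420 kPa.
ΔU = nCvΔT = 1.49×12.5×(1110−363) = 13800 J.
Q = 0 for an adiabatic process, so W = −ΔU = -13800 J.
State after step 1: P = 2420 kPa, V = 5.67 L, T = 1110 K.
Step 2 — Isochoric: V stays 5.67 L; P/T = const ⇒ T₂ = 2350 K, P₂ = 5120 kPa.
W = 0 (no volume change).
ΔU = nCvΔT = 1.49×12.5×(2350−1110) = 23000 J.
Q = ΔU = 23000 J.
Net over both steps: W = -13800 J, Q = 23000 J, ΔU = 36800 J.

36800 J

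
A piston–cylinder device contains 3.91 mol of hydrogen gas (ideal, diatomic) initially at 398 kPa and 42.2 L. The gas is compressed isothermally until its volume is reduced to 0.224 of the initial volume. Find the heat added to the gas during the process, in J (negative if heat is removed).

-25100 J

T₁ = P₁V₁/(nR) = 398×42.2/(3.91×8.314) = 517 K.
Isothermal: T stays 517 K; PV = const ⇒ V₂ = 9.45 L, P₂ = 1780 kPa.
ΔU = 0 (ideal gas, T constant).
W = nRT ln(V₂/V₁) = 3.91×8.314×517×ln(0.224) = -25100 J.
Q = ΔU + W = -25100 J.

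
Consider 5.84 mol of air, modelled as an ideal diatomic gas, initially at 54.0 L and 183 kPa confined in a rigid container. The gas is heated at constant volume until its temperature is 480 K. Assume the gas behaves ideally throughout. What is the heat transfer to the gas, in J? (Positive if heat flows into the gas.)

T₁ = P₁V₁/(nR) = 183×54.0/(5.84×8.314) = 204 K.
Isochoric: V stays 54.0 L; P/T = const ⇒ T₂ = 480 K, P₂ = 432 kPa.
W = 0 (no volume change).
ΔU = nCvΔT = 5.84×20.8×(480−204) = 33600 J.
Q = ΔU = 33600 J.

33600 J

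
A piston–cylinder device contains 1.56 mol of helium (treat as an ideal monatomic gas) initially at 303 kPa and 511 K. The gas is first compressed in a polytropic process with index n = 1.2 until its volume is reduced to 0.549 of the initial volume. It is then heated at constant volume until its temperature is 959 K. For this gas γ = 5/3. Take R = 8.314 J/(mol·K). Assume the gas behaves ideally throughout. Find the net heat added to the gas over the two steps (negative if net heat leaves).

V₁ = nRT₁/P₁ = 1.56×8.314×511/303 = 21.9 L.
Step 1 — Polytropic n=1.2: T₂ = T₁(V₁/V₂)^(n−1) = 511×(1.82)^0.20 = 576 K; P₂ = P₁(V₁/V₂)^n = 622 kPa.
W = (P₁V₁−P₂V₂)/(n−1) = (303×21.9−622×12.0)/0.20 = -4220 J.
ΔU = nCvΔT = 1.56×12.5×(576−511) = 1270 J.
Q = ΔU + W = -2960 J.
State after step 1: P = 622 kPa, V = 12.0 L, T = 576 K.
Step 2 — Isochoric: V stays 12.0 L; P/T = const ⇒ T₂ = 959 K, P₂ = 1040 kPa.
W = 0 (no volume change).
ΔU = nCvΔT = 1.56×12.5×(959−576) = 7450 J.
Q = ΔU = 7450 J.
Net over both steps: W = -4220 J, Q = 4490 J, ΔU = 8720 J.

4490 J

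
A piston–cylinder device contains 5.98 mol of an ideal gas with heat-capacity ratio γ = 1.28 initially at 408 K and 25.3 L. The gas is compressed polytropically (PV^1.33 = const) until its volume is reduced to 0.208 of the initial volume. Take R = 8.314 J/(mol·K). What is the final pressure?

P₁ = nRT₁/V₁ = 5.98×8.314×408/25.3 = 802 kPa.
Polytropic n=1.33: T₂ = T₁(V₁/V₂)^(n−1) = 408×(4.81)^0.33 = 685 K; P₂ = P₁(V₁/V₂)^n = 6470 kPa.

6470 kPa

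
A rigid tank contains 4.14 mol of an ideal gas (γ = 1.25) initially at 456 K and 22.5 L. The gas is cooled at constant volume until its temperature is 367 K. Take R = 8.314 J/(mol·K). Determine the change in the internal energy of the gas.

-12300 J

P₁ = nRT₁/V₁ = 4.14×8.314×456/22.5 = 698 kPa.
Isochoric: V stays 22.5 L; P/T = const ⇒ T₂ = 367 K, P₂ = 561 kPa.
For an ideal gas ΔU = nCvΔT with Cv = R/(γ−1) = 33.3 J/(mol·K).
ΔU = 4.14×33.3×(367−456) = -12300 J.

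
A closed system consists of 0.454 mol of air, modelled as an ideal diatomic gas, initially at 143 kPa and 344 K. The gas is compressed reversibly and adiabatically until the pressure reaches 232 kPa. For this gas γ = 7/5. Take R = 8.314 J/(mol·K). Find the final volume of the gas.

6.43 L

V₁ = nRT₁/P₁ = 0.454×8.314×344/143 = 9.08 L.
Adiabatic: T₂/T₁ = (P₂/P₁)^((γ−1)/γ) ⇒ T₂ = 344×(1.62)^0.286 = 395 K; V₂ = 6.43 L.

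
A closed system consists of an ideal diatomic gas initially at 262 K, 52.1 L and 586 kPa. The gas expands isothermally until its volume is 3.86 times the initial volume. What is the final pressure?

152 kPa

Isothermal: T stays 262 K; PV = const ⇒ V₂ = 201 L, P₂ = 152 kPa.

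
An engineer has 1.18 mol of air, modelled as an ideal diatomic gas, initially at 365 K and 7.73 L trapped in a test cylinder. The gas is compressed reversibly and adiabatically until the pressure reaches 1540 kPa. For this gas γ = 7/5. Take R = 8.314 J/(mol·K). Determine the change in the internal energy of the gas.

3670 J

P₁ = nRT₁/V₁ = 1.18×8.314×365/7.73 = 463 kPa.
Adiabatic: T₂/T₁ = (P₂/P₁)^((γ−1)/γ) ⇒ T₂ = 365×(3.32)^0.286 = 514 K; V₂ = 3.28 L.
For an ideal gas ΔU = nCvΔT with Cv = (5/2)R = 20.8 J/(mol·K).
ΔU = 1.18×20.8×(514−365) = 3670 J.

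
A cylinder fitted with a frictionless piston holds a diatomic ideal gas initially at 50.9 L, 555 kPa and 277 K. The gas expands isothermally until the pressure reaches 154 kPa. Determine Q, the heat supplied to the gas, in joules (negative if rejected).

n = P₁V₁/(RT₁) = 555×50.9/(8.314×277) = 12.3 mol.
Isothermal: T stays 277 K; PV = const ⇒ V₂ = 183 L, P₂ = 154 kPa.
ΔU = 0 (ideal gas, T constant).
W = nRT ln(V₂/V₁) = 12.3×8.314×277×ln(3.60) = 36200 J.
Q = ΔU + W = 36200 J.

36200 J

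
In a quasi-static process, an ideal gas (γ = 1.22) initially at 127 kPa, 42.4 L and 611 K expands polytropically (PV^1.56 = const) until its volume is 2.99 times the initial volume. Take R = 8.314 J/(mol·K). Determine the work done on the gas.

n = P₁V₁/(RT₁) = 127×42.4/(8.314×611) = 1.06 mol.
Polytropic n=1.56: T₂ = T₁(V₁/V₂)^(n−1) = 611×(0.334)^0.56 = 331 K; P₂ = P₁(V₁/V₂)^n = 23.0 kPa.
W = (P₁V₁−P₂V₂)/(n−1) = (127×42.4−23.0×127)/0.56 = 4410 J.
Work done on the gas = −W_by = -4410 J.

-4410 J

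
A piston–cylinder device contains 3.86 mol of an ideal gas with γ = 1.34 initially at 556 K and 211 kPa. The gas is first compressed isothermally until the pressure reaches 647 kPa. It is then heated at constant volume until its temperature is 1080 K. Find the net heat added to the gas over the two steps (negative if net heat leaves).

29500 J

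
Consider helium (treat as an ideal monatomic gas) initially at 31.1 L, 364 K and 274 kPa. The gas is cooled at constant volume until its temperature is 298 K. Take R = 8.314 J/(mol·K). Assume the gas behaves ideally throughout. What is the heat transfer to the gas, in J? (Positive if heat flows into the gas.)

-2320 J

n = P₁V₁/(RT₁) = 274×31.1/(8.314×364) = 2.82 mol.
Isochoric: V stays 31.1 L; P/T = const ⇒ T₂ = 298 K, P₂ = 224 kPa.
W = 0 (no volume change).
ΔU = nCvΔT = 2.82×12.5×(298−364) = -2320 J.
Q = ΔU = -2320 J.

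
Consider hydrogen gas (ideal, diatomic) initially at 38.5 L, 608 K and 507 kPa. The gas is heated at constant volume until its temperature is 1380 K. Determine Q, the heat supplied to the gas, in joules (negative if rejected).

n = P₁V₁/(RT₁) = 507×38.5/(8.314×608) = 3.86 mol.
Isochoric: V stays 38.5 L; P/T = const ⇒ T₂ = 1380 K, P₂ = 1150 kPa.
W = 0 (no volume change).
ΔU = nCvΔT = 3.86×20.8×(1380−608) = 62000 J.
Q = ΔU = 62000 J.

62000 J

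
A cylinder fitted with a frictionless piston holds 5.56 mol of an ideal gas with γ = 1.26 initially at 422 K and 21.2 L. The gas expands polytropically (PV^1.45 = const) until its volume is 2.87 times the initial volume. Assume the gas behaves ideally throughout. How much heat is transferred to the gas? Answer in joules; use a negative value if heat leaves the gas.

-12000 J

P₁ = nRT₁/V₁ = 5.56×8.314×422/21.2 = 920 kPa.
Polytropic n=1.45: T₂ = T₁(V₁/V₂)^(n−1) = 422×(0.348)^0.45 = 263 K; P₂ = P₁(V₁/V₂)^n = 199 kPa.
W = (P₁V₁−P₂V₂)/(n−1) = (920×21.2−199×60.8)/0.45 = 16400 J.
ΔU = nCvΔT = 5.56×32.0×(263−422) = -28300 J.
Q = ΔU + W = -12000 J.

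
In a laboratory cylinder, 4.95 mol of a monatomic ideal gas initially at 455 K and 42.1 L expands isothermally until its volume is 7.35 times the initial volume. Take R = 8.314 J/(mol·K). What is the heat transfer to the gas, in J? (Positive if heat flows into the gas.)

37400 J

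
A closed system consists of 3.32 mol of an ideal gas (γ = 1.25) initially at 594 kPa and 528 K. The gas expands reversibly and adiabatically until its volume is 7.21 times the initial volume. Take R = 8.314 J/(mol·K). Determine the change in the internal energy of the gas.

V₁ = nRT₁/P₁ = 3.32×8.314×528/594 = 24.5 L.
Adiabatic: TV^(γ−1) = const ⇒ T₂ = 528×(0.139)^0.250 = 322 K; PV^γ = const ⇒ P₂ = 50.3 kPa.
For an ideal gas ΔU = nCvΔT with Cv = R/(γ−1) = 33.3 J/(mol·K).
ΔU = 3.32×33.3×(322−528) = -22700 J.

-22700 J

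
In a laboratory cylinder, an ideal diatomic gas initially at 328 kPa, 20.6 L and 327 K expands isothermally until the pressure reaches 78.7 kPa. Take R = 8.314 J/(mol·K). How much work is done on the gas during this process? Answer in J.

-9640 J

n = P₁V₁/(RT₁) = 328×20.6/(8.314×327) = 2.49 mol.
Isothermal: T stays 327 K; PV = const ⇒ V₂ = 85.9 L, P₂ = 78.7 kPa.
W = nRT ln(V₂/V₁) = 2.49×8.314×327×ln(4.17) = 9640 J.
Work done on the gas = −W_by = -9640 J.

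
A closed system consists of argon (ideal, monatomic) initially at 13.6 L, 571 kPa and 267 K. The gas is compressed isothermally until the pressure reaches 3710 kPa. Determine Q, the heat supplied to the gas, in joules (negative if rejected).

-14500 J

n = P₁V₁/(RT₁) = 571×13.6/(8.314×267) = 3.50 mol.
Isothermal: T stays 267 K; PV = const ⇒ V₂ = 2.09 L, P₂ = 3710 kPa.
ΔU = 0 (ideal gas, T constant).
W = nRT ln(V₂/V₁) = 3.50×8.314×267×ln(0.154) = -14500 J.
Q = ΔU + W = -14500 J.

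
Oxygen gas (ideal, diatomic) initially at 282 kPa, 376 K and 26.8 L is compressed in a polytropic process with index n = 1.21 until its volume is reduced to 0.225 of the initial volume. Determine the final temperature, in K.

Polytropic n=1.21: T₂ = T₁(V₁/V₂)^(n−1) = 376×(4.44)^0.21 = 514 K; P₂ = P₁(V₁/V₂)^n = 1710 kPa.

514 K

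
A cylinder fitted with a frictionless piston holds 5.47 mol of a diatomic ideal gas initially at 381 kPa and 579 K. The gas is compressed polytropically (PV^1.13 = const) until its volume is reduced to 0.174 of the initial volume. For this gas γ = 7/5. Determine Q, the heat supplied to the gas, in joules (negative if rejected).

V₁ = nRT₁/P₁ = 5.47×8.314×579/381 = 69.1 L.
Polytropic n=1.13: T₂ = T₁(V₁/V₂)^(n−1) = 579×(5.75)^0.13 = 727 K; P₂ = P₁(V₁/V₂)^n = 2750 kPa.
W = (P₁V₁−P₂V₂)/(n−1) = (381×69.1−2750×12.0)/0.13 = -51700 J.
ΔU = nCvΔT = 5.47×20.8×(727−579) = 16800 J.
Q = ΔU + W = -34900 J.

-34900 J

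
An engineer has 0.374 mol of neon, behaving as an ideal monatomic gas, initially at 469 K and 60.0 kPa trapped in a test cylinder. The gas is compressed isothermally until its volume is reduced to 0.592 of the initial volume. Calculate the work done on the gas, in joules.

V₁ = nRT₁/P₁ = 0.374×8.314×469/60.0 = 24.3 L.
Isothermal: T stays 469 K; PV = const ⇒ V₂ = 14.4 L, P₂ = 101 kPa.
W = nRT ln(V₂/V₁) = 0.374×8.314×469×ln(0.592) = -765 J.
Work done on the gas = −W_by = 765 J.

765 J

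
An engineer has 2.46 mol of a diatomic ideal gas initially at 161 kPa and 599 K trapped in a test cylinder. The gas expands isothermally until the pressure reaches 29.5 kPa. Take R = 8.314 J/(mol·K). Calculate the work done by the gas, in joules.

V₁ = nRT₁/P₁ = 2.46×8.314×599/161 = 76.1 L.
Isothermal: T stays 599 K; PV = const ⇒ V₂ = 415 L, P₂ = 29.5 kPa.
W = nRT ln(V₂/V₁) = 2.46×8.314×599×ln(5.46) = 20800 J.

20800 J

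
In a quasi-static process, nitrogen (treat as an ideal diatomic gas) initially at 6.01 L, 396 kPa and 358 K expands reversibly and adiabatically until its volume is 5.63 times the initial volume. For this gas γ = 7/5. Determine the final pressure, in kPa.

Adiabatic: TV^(γ−1) = const ⇒ T₂ = 358×(0.178)^0.400 = 179 K; PV^γ = const ⇒ P₂ = 35.2 kPa.

35.2 kPa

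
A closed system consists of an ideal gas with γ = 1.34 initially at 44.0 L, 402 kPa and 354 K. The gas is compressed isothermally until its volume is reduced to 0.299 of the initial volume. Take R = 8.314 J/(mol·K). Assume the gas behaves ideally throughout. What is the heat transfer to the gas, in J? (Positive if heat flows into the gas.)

n = P₁V₁/(RT₁) = 402×44.0/(8.314×354) = 6.01 mol.
Isothermal: T stays 354 K; PV = const ⇒ V₂ = 13.2 L, P₂ = 1340 kPa.
ΔU = 0 (ideal gas, T constant).
W = nRT ln(V₂/V₁) = 6.01×8.314×354×ln(0.299) = -21400 J.
Q = ΔU + W = -21400 J.

-21400 J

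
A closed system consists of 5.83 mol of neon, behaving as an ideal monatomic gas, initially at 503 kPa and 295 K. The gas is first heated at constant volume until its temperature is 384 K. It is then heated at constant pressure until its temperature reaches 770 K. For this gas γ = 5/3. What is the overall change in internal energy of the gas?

34500 J

V₁ = nRT₁/P₁ = 5.83×8.314×295/503 = 28.4 L.
Step 1 — Isochoric: V stays 28.4 L; P/T = const ⇒ T₂ = 384 K, P₂ = 655 kPa.
W = 0 (no volume change).
ΔU = nCvΔT = 5.83×12.5×(384−295) = 6470 J.
Q = ΔU = 6470 J.
State after step 1: P = 655 kPa, V = 28.4 L, T = 384 K.
Step 2 — Isobaric: P stays 655 kPa; V/T = const ⇒ T₂ = 770 K, V₂ = 57.0 L.
W = PΔV = 655×(57.0−28.4) kPa·L = 18700 J.
ΔU = nCvΔT = 5.83×12.5×(770−384) = 28100 J.
Q = ΔU + W = nCpΔT = 46800 J.
Net over both steps: W = 18700 J, Q = 53200 J, ΔU = 34500 J.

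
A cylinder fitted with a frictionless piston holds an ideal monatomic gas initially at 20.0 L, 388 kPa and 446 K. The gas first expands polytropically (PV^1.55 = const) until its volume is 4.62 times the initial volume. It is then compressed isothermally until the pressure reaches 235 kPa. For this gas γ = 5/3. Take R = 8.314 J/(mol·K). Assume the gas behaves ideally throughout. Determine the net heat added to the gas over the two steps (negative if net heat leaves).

-4850 J

n = P₁V₁/(RT₁) = 388×20.0/(8.314×446) = 2.09 mol.
Step 1 — Polytropic n=1.55: T₂ = T₁(V₁/V₂)^(n−1) = 446×(0.216)^0.55 = 192 K; P₂ = P₁(V₁/V₂)^n = 36.2 kPa.
W = (P₁V₁−P₂V₂)/(n−1) = (388×20.0−36.2×92.4)/0.55 = 8030 J.
ΔU = nCvΔT = 2.09×12.5×(192−446) = -6620 J.
Q = ΔU + W = 1400 J.
State after step 1: P = 36.2 kPa, V = 92.4 L, T = 192 K.
Step 2 — Isothermal: T stays 192 K; PV = const ⇒ V₂ = 14.2 L, P₂ = 235 kPa.
ΔU = 0 (ideal gas, T constant).
W = nRT ln(V₂/V₁) = 2.09×8.314×192×ln(0.154) = -6260 J.
Q = ΔU + W = -6260 J.
Net over both steps: W = 1770 J, Q = -4850 J, ΔU = -6620 J.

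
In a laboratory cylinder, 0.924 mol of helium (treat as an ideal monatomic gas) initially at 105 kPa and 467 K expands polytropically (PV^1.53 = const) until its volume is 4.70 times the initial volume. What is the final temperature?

206 K

V₁ = nRT₁/P₁ = 0.924×8.314×467/105 = 34.2 L.
Polytropic n=1.53: T₂ = T₁(V₁/V₂)^(n−1) = 467×(0.213)^0.53 = 206 K; P₂ = P₁(V₁/V₂)^n = 9.84 kPa.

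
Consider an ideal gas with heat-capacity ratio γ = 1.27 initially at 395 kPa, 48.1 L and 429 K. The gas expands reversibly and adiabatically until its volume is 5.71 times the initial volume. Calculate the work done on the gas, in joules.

-26400 J

n = P₁V₁/(RT₁) = 395×48.1/(8.314×429) = 5.33 mol.
Adiabatic: TV^(γ−1) = const ⇒ T₂ = 429×(0.175)^0.270 = 268 K; PV^γ = const ⇒ P₂ = 43.2 kPa.
ΔU = nCvΔT = 5.33×30.8×(268−429) = -26400 J.
Q = 0 for an adiabatic process, so W = −ΔU = 26400 J.
Work done on the gas = −W_by = -26400 J.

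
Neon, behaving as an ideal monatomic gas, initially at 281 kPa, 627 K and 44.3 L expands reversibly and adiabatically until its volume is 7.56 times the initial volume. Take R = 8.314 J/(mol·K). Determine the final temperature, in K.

Adiabatic: TV^(γ−1) = const ⇒ T₂ = 627×(0.132)^0.667 = 163 K; PV^γ = const ⇒ P₂ = 9.65 kPa.

163 K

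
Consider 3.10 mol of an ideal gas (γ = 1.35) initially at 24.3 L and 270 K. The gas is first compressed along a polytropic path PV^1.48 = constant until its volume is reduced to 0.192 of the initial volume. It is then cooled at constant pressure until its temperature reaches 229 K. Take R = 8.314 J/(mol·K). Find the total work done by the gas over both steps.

-27000 J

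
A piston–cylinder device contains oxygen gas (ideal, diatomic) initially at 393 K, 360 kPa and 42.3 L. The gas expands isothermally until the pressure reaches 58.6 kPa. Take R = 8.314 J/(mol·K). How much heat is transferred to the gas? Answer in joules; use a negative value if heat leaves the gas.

27600 J

n = P₁V₁/(RT₁) = 360×42.3/(8.314×393) = 4.66 mol.
Isothermal: T stays 393 K; PV = const ⇒ V₂ = 260 L, P₂ = 58.6 kPa.
ΔU = 0 (ideal gas, T constant).
W = nRT ln(V₂/V₁) = 4.66×8.314×393×ln(6.14) = 27600 J.
Q = ΔU + W = 27600 J.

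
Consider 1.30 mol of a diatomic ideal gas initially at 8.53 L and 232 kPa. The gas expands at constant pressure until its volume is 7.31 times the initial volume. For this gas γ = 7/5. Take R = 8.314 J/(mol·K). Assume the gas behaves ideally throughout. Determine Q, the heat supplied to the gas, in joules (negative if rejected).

T₁ = P₁V₁/(nR) = 232×8.53/(1.30×8.314) = 183 K.
Isobaric: P stays 232 kPa; V/T = const ⇒ T₂ = 1340 K, V₂ = 62.4 L.
W = PΔV = 232×(62.4−8.53) kPa·L = 12500 J.
ΔU = nCvΔT = 1.30×20.8×(1340−183) = 31200 J.
Q = ΔU + W = nCpΔT = 43700 J.

43700 J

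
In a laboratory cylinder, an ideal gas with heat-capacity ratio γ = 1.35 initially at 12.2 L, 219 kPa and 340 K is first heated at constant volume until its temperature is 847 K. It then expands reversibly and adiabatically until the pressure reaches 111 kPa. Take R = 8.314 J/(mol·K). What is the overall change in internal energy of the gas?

n = P₁V₁/(RT₁) = 219×12.2/(8.314×340) = 0.945 mol.
Step 1 — Isochoric: V stays 12.2 L; P/T = const ⇒ T₂ = 847 K, P₂ = 546 kPa.
W = 0 (no volume change).
ΔU = nCvΔT = 0.945×23.8×(847−340) = 11400 J.
Q = ΔU = 11400 J.
State after step 1: P = 546 kPa, V = 12.2 L, T = 847 K.
Step 2 — Adiabatic: T₂/T₁ = (P₂/P₁)^((γ−1)/γ) ⇒ T₂ = 847×(0.203)^0.259 = 561 K; V₂ = 39.7 L.
ΔU = nCvΔT = 0.945×23.8×(561−847) = -6430 J.
Q = 0 for an adiabatic process, so W = −ΔU = 6430 J.
Net over both steps: W = 6430 J, Q = 11400 J, ΔU = 4950 J.

4950 J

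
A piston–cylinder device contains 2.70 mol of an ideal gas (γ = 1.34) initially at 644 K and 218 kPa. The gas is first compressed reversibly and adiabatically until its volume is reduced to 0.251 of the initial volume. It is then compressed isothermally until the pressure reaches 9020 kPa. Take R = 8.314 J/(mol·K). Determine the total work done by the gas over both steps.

V₁ = nRT₁/P₁ = 2.70×8.314×644/218 = 66.3 L.
Step 1 — Adiabatic: TV^(γ−1) = const ⇒ T₂ = 644×(3.98)^0.340 = 1030 K; PV^γ = const ⇒ P₂ = 1390 kPa.
ΔU = nCvΔT = 2.70×24.5×(1030−644) = 25500 J.
Q = 0 for an adiabatic process, so W = −ΔU = -25500 J.
State after step 1: P = 1390 kPa, V = 16.6 L, T = 1030 K.
Step 2 — Isothermal: T stays 1030 K; PV = const ⇒ V₂ = 2.56 L, P₂ = 9020 kPa.
ΔU = 0 (ideal gas, T constant).
W = nRT ln(V₂/V₁) = 2.70×8.314×1030×ln(0.154) = -43300 J.
Q = ΔU + W = -43300 J.
Net over both steps: W = -68800 J, Q = -43300 J, ΔU = 25500 J.

-68800 J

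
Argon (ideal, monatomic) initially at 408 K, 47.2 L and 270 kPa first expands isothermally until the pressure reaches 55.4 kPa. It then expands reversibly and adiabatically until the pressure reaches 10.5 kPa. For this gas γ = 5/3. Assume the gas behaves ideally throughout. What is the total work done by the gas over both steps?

29500 J

n = P₁V₁/(RT₁) = 270×47.2/(8.314×408) = 3.76 mol.
Step 1 — Isothermal: T stays 408 K; PV = const ⇒ V₂ = 230 L, P₂ = 55.4 kPa.
ΔU = 0 (ideal gas, T constant).
W = nRT ln(V₂/V₁) = 3.76×8.314×408×ln(4.87) = 20200 J.
Q = ΔU + W = 20200 J.
State after step 1: P = 55.4 kPa, V = 230 L, T = 408 K.
Step 2 — Adiabatic: T₂/T₁ = (P₂/P₁)^((γ−1)/γ) ⇒ T₂ = 408×(0.190)^0.400 = 210 K; V₂ = 624 L.
ΔU = nCvΔT = 3.76×12.5×(210−408) = -9290 J.
Q = 0 for an adiabatic process, so W = −ΔU = 9290 J.
Net over both steps: W = 29500 J, Q = 20200 J, ΔU = -9290 J.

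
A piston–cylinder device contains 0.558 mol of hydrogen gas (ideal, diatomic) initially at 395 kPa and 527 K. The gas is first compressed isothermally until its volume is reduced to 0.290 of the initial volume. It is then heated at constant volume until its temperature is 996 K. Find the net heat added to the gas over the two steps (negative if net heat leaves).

V₁ = nRT₁/P₁ = 0.558×8.314×527/395 = 6.19 L.
Step 1 — Isothermal: T stays 527 K; PV = const ⇒ V₂ = 1.79 L, P₂ = 1360 kPa.
ΔU = 0 (ideal gas, T constant).
W = nRT ln(V₂/V₁) = 0.558×8.314×527×ln(0.290) = -3030 J.
Q = ΔU + W = -3030 J.
State after step 1: P = 1360 kPa, V = 1.79 L, T = 527 K.
Step 2 — Isochoric: V stays 1.79 L; P/T = const ⇒ T₂ = 996 K, P₂ = 2570 kPa.
W = 0 (no volume change).
ΔU = nCvΔT = 0.558×20.8×(996−527) = 5440 J.
Q = ΔU = 5440 J.
Net over both steps: W = -3030 J, Q = 2410 J, ΔU = 5440 J.

2410 J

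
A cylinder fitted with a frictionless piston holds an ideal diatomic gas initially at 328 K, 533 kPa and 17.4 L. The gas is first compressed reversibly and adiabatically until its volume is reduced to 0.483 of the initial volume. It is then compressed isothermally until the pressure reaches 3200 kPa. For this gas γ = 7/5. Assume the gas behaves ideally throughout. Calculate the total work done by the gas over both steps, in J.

n = P₁V₁/(RT₁) = 533×17.4/(8.314×328) = 3.40 mol.
Step 1 — Adiabatic: TV^(γ−1) = const ⇒ T₂ = 328×(2.07)^0.400 = 439 K; PV^γ = const ⇒ P₂ = 1480 kPa.
ΔU = nCvΔT = 3.40×20.8×(439−328) = 7830 J.
Q = 0 for an adiabatic process, so W = −ΔU = -7830 J.
State after step 1: P = 1480 kPa, V = 8.40 L, T = 439 K.
Step 2 — Isothermal: T stays 439 K; PV = const ⇒ V₂ = 3.88 L, P₂ = 3200 kPa.
ΔU = 0 (ideal gas, T constant).
W = nRT ln(V₂/V₁) = 3.40×8.314×439×ln(0.461) = -9600 J.
Q = ΔU + W = -9600 J.
Net over both steps: W = -17400 J, Q = -9600 J, ΔU = 7830 J.

-17400 J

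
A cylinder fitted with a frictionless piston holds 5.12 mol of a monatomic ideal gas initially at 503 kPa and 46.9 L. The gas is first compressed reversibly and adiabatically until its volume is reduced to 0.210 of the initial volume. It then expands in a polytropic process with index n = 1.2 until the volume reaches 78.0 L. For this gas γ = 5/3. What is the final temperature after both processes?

T₁ = P₁V₁/(nR) = 503×46.9/(5.12×8.314) = 554 K.
Step 1 — Adiabatic: TV^(γ−1) = const ⇒ T₂ = 554×(4.76)^0.667 = 1570 K; PV^γ = const ⇒ P₂ = 6780 kPa.
ΔU = nCvΔT = 5.12×12.5×(1570−554) = 64800 J.
Q = 0 for an adiabatic process, so W = −ΔU = -64800 J.
State after step 1: P = 6780 kPa, V = 9.85 L, T = 1570 K.
Step 2 — Polytropic n=1.2: T₂ = T₁(V₁/V₂)^(n−1) = 1570×(0.126)^0.20 = 1040 K; P₂ = P₁(V₁/V₂)^n = 566 kPa.
W = (P₁V₁−P₂V₂)/(n−1) = (6780×9.85−566×78.0)/0.20 = 113000 J.
ΔU = nCvΔT = 5.12×12.5×(1040−1570) = -33900 J.
Q = ΔU + W = 79200 J.
Net over both steps: W = 48400 J, Q = 79200 J, ΔU = 30800 J.

1040 K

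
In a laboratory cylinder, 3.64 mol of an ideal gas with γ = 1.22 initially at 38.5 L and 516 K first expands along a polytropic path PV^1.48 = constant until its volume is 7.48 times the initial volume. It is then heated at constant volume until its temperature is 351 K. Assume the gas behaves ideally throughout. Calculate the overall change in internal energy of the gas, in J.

-22700 J

P₁ = nRT₁/V₁ = 3.64×8.314×516/38.5 = 406 kPa.
Step 1 — Polytropic n=1.48: T₂ = T₁(V₁/V₂)^(n−1) = 516×(0.134)^0.48 = 196 K; P₂ = P₁(V₁/V₂)^n = 20.6 kPa.
W = (P₁V₁−P₂V₂)/(n−1) = (406×38.5−20.6×288)/0.48 = 20100 J.
ΔU = nCvΔT = 3.64×37.8×(196−516) = -44000 J.
Q = ΔU + W = -23800 J.
State after step 1: P = 20.6 kPa, V = 288 L, T = 196 K.
Step 2 — Isochoric: V stays 288 L; P/T = const ⇒ T₂ = 351 K, P₂ = 36.9 kPa.
W = 0 (no volume change).
ΔU = nCvΔT = 3.64×37.8×(351−196) = 21300 J.
Q = ΔU = 21300 J.
Net over both steps: W = 20100 J, Q = -2550 J, ΔU = -22700 J.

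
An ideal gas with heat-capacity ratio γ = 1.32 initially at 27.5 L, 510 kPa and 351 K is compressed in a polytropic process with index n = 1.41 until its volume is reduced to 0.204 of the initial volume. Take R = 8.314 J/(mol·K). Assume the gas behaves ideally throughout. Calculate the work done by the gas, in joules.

-31400 J

n = P₁V₁/(RT₁) = 510×27.5/(8.314×351) = 4.81 mol.
Polytropic n=1.41: T₂ = T₁(V₁/V₂)^(n−1) = 351×(4.90)^0.41 = 674 K; P₂ = P₁(V₁/V₂)^n = 4800 kPa.
W = (P₁V₁−P₂V₂)/(n−1) = (510×27.5−4800×5.61)/0.41 = -31400 J.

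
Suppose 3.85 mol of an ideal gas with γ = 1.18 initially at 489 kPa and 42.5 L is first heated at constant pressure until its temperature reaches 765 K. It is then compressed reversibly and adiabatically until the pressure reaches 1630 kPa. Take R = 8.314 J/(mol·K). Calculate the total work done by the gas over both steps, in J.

-23700 J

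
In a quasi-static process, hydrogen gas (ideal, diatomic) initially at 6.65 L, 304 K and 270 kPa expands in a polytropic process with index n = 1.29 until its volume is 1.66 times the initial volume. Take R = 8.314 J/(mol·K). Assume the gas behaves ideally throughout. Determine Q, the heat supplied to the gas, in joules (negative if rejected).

233 J

n = P₁V₁/(RT₁) = 270×6.65/(8.314×304) = 0.710 mol.
Polytropic n=1.29: T₂ = T₁(V₁/V₂)^(n−1) = 304×(0.602)^0.29 = 262 K; P₂ = P₁(V₁/V₂)^n = 140 kPa.
W = (P₁V₁−P₂V₂)/(n−1) = (270×6.65−140×11.0)/0.29 = 846 J.
ΔU = nCvΔT = 0.710×20.8×(262−304) = -614 J.
Q = ΔU + W = 233 J.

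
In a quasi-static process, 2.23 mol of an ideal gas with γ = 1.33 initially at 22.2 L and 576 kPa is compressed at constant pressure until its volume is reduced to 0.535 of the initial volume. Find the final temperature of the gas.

T₁ = P₁V₁/(nR) = 576×22.2/(2.23×8.314) = 690 K.
Isobaric: P stays 576 kPa; V/T = const ⇒ T₂ = 369 K, V₂ = 11.9 L.

369 K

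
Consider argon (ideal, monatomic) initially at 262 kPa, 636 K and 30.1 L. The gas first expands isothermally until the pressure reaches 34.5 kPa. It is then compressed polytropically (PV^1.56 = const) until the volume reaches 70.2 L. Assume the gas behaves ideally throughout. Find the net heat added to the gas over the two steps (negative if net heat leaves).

13900 J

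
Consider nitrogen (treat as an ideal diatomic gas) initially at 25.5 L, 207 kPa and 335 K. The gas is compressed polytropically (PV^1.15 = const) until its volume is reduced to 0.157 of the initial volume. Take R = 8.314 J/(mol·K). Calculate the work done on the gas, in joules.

11300 J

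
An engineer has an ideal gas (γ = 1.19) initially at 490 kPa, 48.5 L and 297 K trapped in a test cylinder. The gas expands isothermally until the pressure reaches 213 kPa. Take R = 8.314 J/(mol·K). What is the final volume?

112 L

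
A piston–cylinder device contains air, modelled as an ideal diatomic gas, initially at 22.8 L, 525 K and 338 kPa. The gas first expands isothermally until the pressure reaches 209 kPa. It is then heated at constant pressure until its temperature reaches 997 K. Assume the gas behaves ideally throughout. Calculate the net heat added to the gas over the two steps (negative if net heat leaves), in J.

28000 J

n = P₁V₁/(RT₁) = 338×22.8/(8.314×525) = 1.77 mol.
Step 1 — Isothermal: T stays 525 K; PV = const ⇒ V₂ = 36.9 L, P₂ = 209 kPa.
ΔU = 0 (ideal gas, T constant).
W = nRT ln(V₂/V₁) = 1.77×8.314×525×ln(1.62) = 3700 J.
Q = ΔU + W = 3700 J.
State after step 1: P = 209 kPa, V = 36.9 L, T = 525 K.
Step 2 — Isobaric: P stays 209 kPa; V/T = const ⇒ T₂ = 997 K, V₂ = 70.0 L.
W = PΔV = 209×(70.0−36.9) kPa·L = 6930 J.
ΔU = nCvΔT = 1.77×20.8×(997−525) = 17300 J.
Q = ΔU + W = nCpΔT = 24200 J.
Net over both steps: W = 10600 J, Q = 28000 J, ΔU = 17300 J.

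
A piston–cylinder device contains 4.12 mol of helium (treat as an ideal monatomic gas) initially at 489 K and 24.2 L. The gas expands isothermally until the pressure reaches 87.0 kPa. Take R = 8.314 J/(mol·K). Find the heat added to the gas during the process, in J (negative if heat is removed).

P₁ = nRT₁/V₁ = 4.12×8.314×489/24.2 = 692 kPa.
Isothermal: T stays 489 K; PV = const ⇒ V₂ = 193 L, P₂ = 87.0 kPa.
ΔU = 0 (ideal gas, T constant).
W = nRT ln(V₂/V₁) = 4.12×8.314×489×ln(7.96) = 34700 J.
Q = ΔU + W = 34700 J.

34700 J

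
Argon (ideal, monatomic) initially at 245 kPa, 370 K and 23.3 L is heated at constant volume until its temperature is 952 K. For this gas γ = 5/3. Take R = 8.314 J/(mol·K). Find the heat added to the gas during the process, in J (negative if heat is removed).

13500 J

n = P₁V₁/(RT₁) = 245×23.3/(8.314×370) = 1.86 mol.
Isochoric: V stays 23.3 L; P/T = const ⇒ T₂ = 952 K, P₂ = 630 kPa.
W = 0 (no volume change).
ΔU = nCvΔT = 1.86×12.5×(952−370) = 13500 J.
Q = ΔU = 13500 J.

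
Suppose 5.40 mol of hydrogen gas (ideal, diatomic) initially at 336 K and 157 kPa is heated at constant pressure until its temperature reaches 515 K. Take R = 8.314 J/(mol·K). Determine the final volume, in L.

V₁ = nRT₁/P₁ = 5.40×8.314×336/157 = 96.1 L.
Isobaric: P stays 157 kPa; V/T = const ⇒ T₂ = 515 K, V₂ = 147 L.

147 L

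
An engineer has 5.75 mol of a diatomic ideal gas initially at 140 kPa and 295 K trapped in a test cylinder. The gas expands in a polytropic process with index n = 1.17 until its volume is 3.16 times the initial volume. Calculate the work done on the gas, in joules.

V₁ = nRT₁/P₁ = 5.75×8.314×295/140 = 101 L.
Polytropic n=1.17: T₂ = T₁(V₁/V₂)^(n−1) = 295×(0.316)^0.17 = 243 K; P₂ = P₁(V₁/V₂)^n = 36.4 kPa.
W = (P₁V₁−P₂V₂)/(n−1) = (140×101−36.4×318)/0.17 = 14700 J.
Work done on the gas = −W_by = -14700 J.

-14700 J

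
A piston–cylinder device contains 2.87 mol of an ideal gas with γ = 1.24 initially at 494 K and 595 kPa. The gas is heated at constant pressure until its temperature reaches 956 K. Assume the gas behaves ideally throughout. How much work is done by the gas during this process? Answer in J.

11000 J

V₁ = nRT₁/P₁ = 2.87×8.314×494/595 = 19.8 L.
Isobaric: P stays 595 kPa; V/T = const ⇒ T₂ = 956 K, V₂ = 38.3 L.
W = PΔV = 595×(38.3−19.8) kPa·L = 11000 J.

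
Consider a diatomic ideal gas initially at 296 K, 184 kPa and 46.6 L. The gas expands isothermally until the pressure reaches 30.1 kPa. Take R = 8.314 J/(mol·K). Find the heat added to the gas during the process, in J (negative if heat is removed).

15500 J

n = P₁V₁/(RT₁) = 184×46.6/(8.314×296) = 3.48 mol.
Isothermal: T stays 296 K; PV = const ⇒ V₂ = 285 L, P₂ = 30.1 kPa.
ΔU = 0 (ideal gas, T constant).
W = nRT ln(V₂/V₁) = 3.48×8.314×296×ln(6.11) = 15500 J.
Q = ΔU + W = 15500 J.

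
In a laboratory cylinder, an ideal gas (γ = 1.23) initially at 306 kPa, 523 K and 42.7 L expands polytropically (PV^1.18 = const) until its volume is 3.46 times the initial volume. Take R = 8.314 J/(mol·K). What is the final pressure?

Polytropic n=1.18: T₂ = T₁(V₁/V₂)^(n−1) = 523×(0.289)^0.18 = 418 K; P₂ = P₁(V₁/V₂)^n = 70.7 kPa.

70.7 kPa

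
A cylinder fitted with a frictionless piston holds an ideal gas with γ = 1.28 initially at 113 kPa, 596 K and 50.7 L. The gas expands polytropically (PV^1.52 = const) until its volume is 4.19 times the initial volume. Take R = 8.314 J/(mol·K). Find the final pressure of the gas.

12.8 kPa

Polytropic n=1.52: T₂ = T₁(V₁/V₂)^(n−1) = 596×(0.239)^0.52 = 283 K; P₂ = P₁(V₁/V₂)^n = 12.8 kPa.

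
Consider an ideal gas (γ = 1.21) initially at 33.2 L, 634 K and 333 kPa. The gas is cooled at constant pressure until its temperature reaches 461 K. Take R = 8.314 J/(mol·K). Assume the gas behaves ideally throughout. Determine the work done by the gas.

-3020 J

n = P₁V₁/(RT₁) = 333×33.2/(8.314×634) = 2.10 mol.
Isobaric: P stays 333 kPa; V/T = const ⇒ T₂ = 461 K, V₂ = 24.1 L.
W = PΔV = 333×(24.1−33.2) kPa·L = -3020 J.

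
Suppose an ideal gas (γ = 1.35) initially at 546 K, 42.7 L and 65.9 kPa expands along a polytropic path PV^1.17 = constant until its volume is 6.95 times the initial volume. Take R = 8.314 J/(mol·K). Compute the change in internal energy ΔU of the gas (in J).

n = P₁V₁/(RT₁) = 65.9×42.7/(8.314×546) = 0.620 mol.
Polytropic n=1.17: T₂ = T₁(V₁/V₂)^(n−1) = 546×(0.144)^0.17 = 393 K; P₂ = P₁(V₁/V₂)^n = 6.82 kPa.
For an ideal gas ΔU = nCvΔT with Cv = R/(γ−1) = 23.8 J/(mol·K).
ΔU = 0.620×23.8×(393−546) = -2260 J.

-2260 J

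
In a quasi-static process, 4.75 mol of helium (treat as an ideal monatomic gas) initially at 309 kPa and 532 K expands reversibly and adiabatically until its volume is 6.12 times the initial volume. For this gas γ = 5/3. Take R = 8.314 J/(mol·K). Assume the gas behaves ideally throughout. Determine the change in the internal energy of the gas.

-22100 J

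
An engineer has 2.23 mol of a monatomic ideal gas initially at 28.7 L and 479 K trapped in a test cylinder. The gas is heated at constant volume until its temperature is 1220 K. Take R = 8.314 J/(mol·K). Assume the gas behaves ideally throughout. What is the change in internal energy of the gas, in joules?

P₁ = nRT₁/V₁ = 2.23×8.314×479/28.7 = 309 kPa.
Isochoric: V stays 28.7 L; P/T = const ⇒ T₂ = 1220 K, P₂ = 788 kPa.
For an ideal gas ΔU = nCvΔT with Cv = (3/2)R = 12.5 J/(mol·K).
ΔU = 2.23×12.5×(1220−479) = 20600 J.

20600 J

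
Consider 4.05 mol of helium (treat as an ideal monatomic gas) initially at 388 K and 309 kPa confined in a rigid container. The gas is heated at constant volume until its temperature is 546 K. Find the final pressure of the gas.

435 kPa

V₁ = nRT₁/P₁ = 4.05×8.314×388/309 = 42.3 L.
Isochoric: V stays 42.3 L; P/T = const ⇒ T₂ = 546 K, P₂ = 435 kPa.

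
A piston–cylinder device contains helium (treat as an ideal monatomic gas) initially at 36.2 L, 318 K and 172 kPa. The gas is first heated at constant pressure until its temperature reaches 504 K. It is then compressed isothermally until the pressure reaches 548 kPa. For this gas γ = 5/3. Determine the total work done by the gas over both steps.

-7790 J

n = P₁V₁/(RT₁) = 172×36.2/(8.314×318) = 2.36 mol.
Step 1 — Isobaric: P stays 172 kPa; V/T = const ⇒ T₂ = 504 K, V₂ = 57.4 L.
W = PΔV = 172×(57.4−36.2) kPa·L = 3640 J.
ΔU = nCvΔT = 2.36×12.5×(504−318) = 5460 J.
Q = ΔU + W = nCpΔT = 9100 J.
State after step 1: P = 172 kPa, V = 57.4 L, T = 504 K.
Step 2 — Isothermal: T stays 504 K; PV = const ⇒ V₂ = 18.0 L, P₂ = 548 kPa.
ΔU = 0 (ideal gas, T constant).
W = nRT ln(V₂/V₁) = 2.36×8.314×504×ln(0.314) = -11400 J.
Q = ΔU + W = -11400 J.
Net over both steps: W = -7790 J, Q = -2330 J, ΔU = 5460 J.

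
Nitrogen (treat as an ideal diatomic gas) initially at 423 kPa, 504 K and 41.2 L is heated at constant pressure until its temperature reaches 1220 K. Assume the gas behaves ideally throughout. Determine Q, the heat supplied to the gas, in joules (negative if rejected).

n = P₁V₁/(RT₁) = 423×41.2/(8.314×504) = 4.16 mol.
Isobaric: P stays 423 kPa; V/T = const ⇒ T₂ = 1220 K, V₂ = 99.7 L.
W = PΔV = 423×(99.7−41.2) kPa·L = 24800 J.
ΔU = nCvΔT = 4.16×20.8×(1220−504) = 61900 J.
Q = ΔU + W = nCpΔT = 86700 J.

86700 J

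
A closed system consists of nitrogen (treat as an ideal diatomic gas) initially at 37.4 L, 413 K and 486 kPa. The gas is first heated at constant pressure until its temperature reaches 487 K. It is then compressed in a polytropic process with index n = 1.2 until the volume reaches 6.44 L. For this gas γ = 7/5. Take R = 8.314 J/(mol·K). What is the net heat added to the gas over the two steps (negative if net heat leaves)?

-13700 J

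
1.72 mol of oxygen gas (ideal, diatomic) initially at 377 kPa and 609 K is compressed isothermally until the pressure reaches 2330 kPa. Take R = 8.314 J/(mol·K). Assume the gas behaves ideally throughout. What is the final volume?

3.74 L

V₁ = nRT₁/P₁ = 1.72×8.314×609/377 = 23.1 L.
Isothermal: T stays 609 K; PV = const ⇒ V₂ = 3.74 L, P₂ = 2330 kPa.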